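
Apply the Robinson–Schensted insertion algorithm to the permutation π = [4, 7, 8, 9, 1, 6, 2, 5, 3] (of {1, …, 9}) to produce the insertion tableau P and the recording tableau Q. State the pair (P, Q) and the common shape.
P = [1, 2, 3, 9] / [4, 5, 8] / [6] / [7];  Q = [1, 2, 3, 4] / [5, 6, 8] / [7] / [9];  common shape = (4, 3, 1, 1)

Row-insert the values π_1, π_2, … into P one at a time, bumping the leftmost entry strictly greater than the inserted value down to the next row. The recording tableau Q records, in position (i, j), the step at which that cell was added to P.
  Insert 4 (step 1): P = [4];  Q = [1]
  Insert 7 (step 2): P = [4, 7];  Q = [1, 2]
  Insert 8 (step 3): P = [4, 7, 8];  Q = [1, 2, 3]
  Insert 9 (step 4): P = [4, 7, 8, 9];  Q = [1, 2, 3, 4]
  Insert 1 (step 5): P = [1, 7, 8, 9] / [4];  Q = [1, 2, 3, 4] / [5]
  Insert 6 (step 6): P = [1, 6, 8, 9] / [4, 7];  Q = [1, 2, 3, 4] / [5, 6]
  Insert 2 (step 7): P = [1, 2, 8, 9] / [4, 6] / [7];  Q = [1, 2, 3, 4] / [5, 6] / [7]
  Insert 5 (step 8): P = [1, 2, 5, 9] / [4, 6, 8] / [7];  Q = [1, 2, 3, 4] / [5, 6, 8] / [7]
  Insert 3 (step 9): P = [1, 2, 3, 9] / [4, 5, 8] / [6] / [7];  Q = [1, 2, 3, 4] / [5, 6, 8] / [7] / [9]
Final shape: (4, 3, 1, 1).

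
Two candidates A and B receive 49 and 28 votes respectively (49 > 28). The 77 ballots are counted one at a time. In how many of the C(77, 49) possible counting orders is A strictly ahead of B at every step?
Strict-lead orderings = 213500511897826704900

Total orderings of the 77 votes with 49 for A: C(77, 49) = 782835210292031251300. By the Bertrand ballot formula (Cycle Lemma / reflection principle), the number of orderings in which A is strictly ahead of B throughout is (p − q)/(p + q) · C(p + q, p) = (49 − 28)/(49 + 28) · 782835210292031251300 = 213500511897826704900.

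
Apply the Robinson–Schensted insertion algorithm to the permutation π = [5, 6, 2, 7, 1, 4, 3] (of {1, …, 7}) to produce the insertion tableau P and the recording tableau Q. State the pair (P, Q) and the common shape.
P = [1, 3, 7] / [2, 4] / [5, 6];  Q = [1, 2, 4] / [3, 6] / [5, 7];  common shape = (3, 2, 2)

Row-insert the values π_1, π_2, … into P one at a time, bumping the leftmost entry strictly greater than the inserted value down to the next row. The recording tableau Q records, in position (i, j), the step at which that cell was added to P.
  Insert 5 (step 1): P = [5];  Q = [1]
  Insert 6 (step 2): P = [5, 6];  Q = [1, 2]
  Insert 2 (step 3): P = [2, 6] / [5];  Q = [1, 2] / [3]
  Insert 7 (step 4): P = [2, 6, 7] / [5];  Q = [1, 2, 4] / [3]
  Insert 1 (step 5): P = [1, 6, 7] / [2] / [5];  Q = [1, 2, 4] / [3] / [5]
  Insert 4 (step 6): P = [1, 4, 7] / [2, 6] / [5];  Q = [1, 2, 4] / [3, 6] / [5]
  Insert 3 (step 7): P = [1, 3, 7] / [2, 4] / [5, 6];  Q = [1, 2, 4] / [3, 6] / [5, 7]
Final shape: (3, 2, 2).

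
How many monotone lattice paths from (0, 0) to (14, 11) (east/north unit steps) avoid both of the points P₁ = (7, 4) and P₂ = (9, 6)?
Number of paths = 2562540

Inclusion–exclusion. Total paths: C(25, 14) = 4457400. Through P₁: C(11, 7)·C(14, 7) = 1132560. Through P₂: C(15, 9)·C(10, 5) = 1261260. Since P₁ is strictly southwest of P₂, a monotone path through both must visit P₁ then P₂; paths through both = C(11, 7)·C(4, 2)·C(10, 5) = 498960. Avoid both = 4457400 − 1132560 − 1261260 + 498960 = 2562540.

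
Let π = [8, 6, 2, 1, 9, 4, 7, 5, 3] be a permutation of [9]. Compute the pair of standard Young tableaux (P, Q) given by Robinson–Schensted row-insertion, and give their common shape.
P = [1, 3, 5] / [2, 4] / [6, 7] / [8, 9];  Q = [1, 5, 7] / [2, 6] / [3, 8] / [4, 9];  common shape = (3, 2, 2, 2)

Row-insert the values π_1, π_2, … into P one at a time, bumping the leftmost entry strictly greater than the inserted value down to the next row. The recording tableau Q records, in position (i, j), the step at which that cell was added to P.
  Insert 8 (step 1): P = [8];  Q = [1]
  Insert 6 (step 2): P = [6] / [8];  Q = [1] / [2]
  Insert 2 (step 3): P = [2] / [6] / [8];  Q = [1] / [2] / [3]
  Insert 1 (step 4): P = [1] / [2] / [6] / [8];  Q = [1] / [2] / [3] / [4]
  Insert 9 (step 5): P = [1, 9] / [2] / [6] / [8];  Q = [1, 5] / [2] / [3] / [4]
  Insert 4 (step 6): P = [1, 4] / [2, 9] / [6] / [8];  Q = [1, 5] / [2, 6] / [3] / [4]
  Insert 7 (step 7): P = [1, 4, 7] / [2, 9] / [6] / [8];  Q = [1, 5, 7] / [2, 6] / [3] / [4]
  Insert 5 (step 8): P = [1, 4, 5] / [2, 7] / [6, 9] / [8];  Q = [1, 5, 7] / [2, 6] / [3, 8] / [4]
  Insert 3 (step 9): P = [1, 3, 5] / [2, 4] / [6, 7] / [8, 9];  Q = [1, 5, 7] / [2, 6] / [3, 8] / [4, 9]
Final shape: (3, 2, 2, 2).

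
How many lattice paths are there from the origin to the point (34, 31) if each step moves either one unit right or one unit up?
Number of paths = 3397378086595889760

A monotone lattice path from (0, 0) to (34, 31) consists of 34 east steps and 31 north steps in some order, so it is determined by which 34 of the 65 steps are east. The count is C(65, 34) = 3397378086595889760.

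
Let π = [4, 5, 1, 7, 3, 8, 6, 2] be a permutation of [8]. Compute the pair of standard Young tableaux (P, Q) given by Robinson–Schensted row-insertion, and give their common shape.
P = [1, 2, 6, 8] / [3, 5, 7] / [4];  Q = [1, 2, 4, 6] / [3, 5, 7] / [8];  common shape = (4, 3, 1)

Row-insert the values π_1, π_2, … into P one at a time, bumping the leftmost entry strictly greater than the inserted value down to the next row. The recording tableau Q records, in position (i, j), the step at which that cell was added to P.
  Insert 4 (step 1): P = [4];  Q = [1]
  Insert 5 (step 2): P = [4, 5];  Q = [1, 2]
  Insert 1 (step 3): P = [1, 5] / [4];  Q = [1, 2] / [3]
  Insert 7 (step 4): P = [1, 5, 7] / [4];  Q = [1, 2, 4] / [3]
  Insert 3 (step 5): P = [1, 3, 7] / [4, 5];  Q = [1, 2, 4] / [3, 5]
  Insert 8 (step 6): P = [1, 3, 7, 8] / [4, 5];  Q = [1, 2, 4, 6] / [3, 5]
  Insert 6 (step 7): P = [1, 3, 6, 8] / [4, 5, 7];  Q = [1, 2, 4, 6] / [3, 5, 7]
  Insert 2 (step 8): P = [1, 2, 6, 8] / [3, 5, 7] / [4];  Q = [1, 2, 4, 6] / [3, 5, 7] / [8]
Final shape: (4, 3, 1).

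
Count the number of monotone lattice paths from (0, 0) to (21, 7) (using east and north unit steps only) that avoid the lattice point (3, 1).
Number of paths = 645656

Total paths from (0, 0) to (21, 7): C(28, 21) = 1184040. Paths through (3, 1): (paths (0, 0) → (3, 1)) × (paths (3, 1) → (21, 7)) = C(4, 3) · C(24, 18) = 4 · 134596 = 538384. Avoidance count = 1184040 − 538384 = 645656.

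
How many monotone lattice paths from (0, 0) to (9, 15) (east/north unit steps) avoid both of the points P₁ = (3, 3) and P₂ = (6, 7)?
Number of paths = 768584

Inclusion–exclusion. Total paths: C(24, 9) = 1307504. Through P₁: C(6, 3)·C(18, 6) = 371280. Through P₂: C(13, 6)·C(11, 3) = 283140. Since P₁ is strictly southwest of P₂, a monotone path through both must visit P₁ then P₂; paths through both = C(6, 3)·C(7, 3)·C(11, 3) = 115500. Avoid both = 1307504 − 371280 − 283140 + 115500 = 768584.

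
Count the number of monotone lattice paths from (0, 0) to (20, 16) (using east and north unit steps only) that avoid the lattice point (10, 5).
Number of paths = 6248665962

Total paths from (0, 0) to (20, 16): C(36, 20) = 7307872110. Paths through (10, 5): (paths (0, 0) → (10, 5)) × (paths (10, 5) → (20, 16)) = C(15, 10) · C(21, 10) = 3003 · 352716 = 1059206148. Avoidance count = 7307872110 − 1059206148 = 6248665962.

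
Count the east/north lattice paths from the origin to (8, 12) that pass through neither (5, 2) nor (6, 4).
Number of paths = 113349

Inclusion–exclusion. Total paths: C(20, 8) = 125970. Through P₁: C(7, 5)·C(13, 3) = 6006. Through P₂: C(10, 6)·C(10, 2) = 9450. Since P₁ is strictly southwest of P₂, a monotone path through both must visit P₁ then P₂; paths through both = C(7, 5)·C(3, 1)·C(10, 2) = 2835. Avoid both = 125970 − 6006 − 9450 + 2835 = 113349.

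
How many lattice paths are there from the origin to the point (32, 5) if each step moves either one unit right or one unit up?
Number of paths = 435897

A monotone lattice path from (0, 0) to (32, 5) consists of 32 east steps and 5 north steps in some order, so it is determined by which 32 of the 37 steps are east. The count is C(37, 32) = 435897.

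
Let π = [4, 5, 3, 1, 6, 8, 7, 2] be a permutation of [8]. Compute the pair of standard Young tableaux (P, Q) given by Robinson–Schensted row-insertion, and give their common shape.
P = [1, 2, 6, 7] / [3, 5] / [4, 8];  Q = [1, 2, 5, 6] / [3, 7] / [4, 8];  common shape = (4, 2, 2)

Row-insert the values π_1, π_2, … into P one at a time, bumping the leftmost entry strictly greater than the inserted value down to the next row. The recording tableau Q records, in position (i, j), the step at which that cell was added to P.
  Insert 4 (step 1): P = [4];  Q = [1]
  Insert 5 (step 2): P = [4, 5];  Q = [1, 2]
  Insert 3 (step 3): P = [3, 5] / [4];  Q = [1, 2] / [3]
  Insert 1 (step 4): P = [1, 5] / [3] / [4];  Q = [1, 2] / [3] / [4]
  Insert 6 (step 5): P = [1, 5, 6] / [3] / [4];  Q = [1, 2, 5] / [3] / [4]
  Insert 8 (step 6): P = [1, 5, 6, 8] / [3] / [4];  Q = [1, 2, 5, 6] / [3] / [4]
  Insert 7 (step 7): P = [1, 5, 6, 7] / [3, 8] / [4];  Q = [1, 2, 5, 6] / [3, 7] / [4]
  Insert 2 (step 8): P = [1, 2, 6, 7] / [3, 5] / [4, 8];  Q = [1, 2, 5, 6] / [3, 7] / [4, 8]
Final shape: (4, 2, 2).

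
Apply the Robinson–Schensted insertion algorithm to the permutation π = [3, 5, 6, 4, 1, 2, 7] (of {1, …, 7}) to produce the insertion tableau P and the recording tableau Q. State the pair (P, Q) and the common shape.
P = [1, 2, 6, 7] / [3, 4] / [5];  Q = [1, 2, 3, 7] / [4, 6] / [5];  common shape = (4, 2, 1)

Row-insert the values π_1, π_2, … into P one at a time, bumping the leftmost entry strictly greater than the inserted value down to the next row. The recording tableau Q records, in position (i, j), the step at which that cell was added to P.
  Insert 3 (step 1): P = [3];  Q = [1]
  Insert 5 (step 2): P = [3, 5];  Q = [1, 2]
  Insert 6 (step 3): P = [3, 5, 6];  Q = [1, 2, 3]
  Insert 4 (step 4): P = [3, 4, 6] / [5];  Q = [1, 2, 3] / [4]
  Insert 1 (step 5): P = [1, 4, 6] / [3] / [5];  Q = [1, 2, 3] / [4] / [5]
  Insert 2 (step 6): P = [1, 2, 6] / [3, 4] / [5];  Q = [1, 2, 3] / [4, 6] / [5]
  Insert 7 (step 7): P = [1, 2, 6, 7] / [3, 4] / [5];  Q = [1, 2, 3, 7] / [4, 6] / [5]
Final shape: (4, 2, 1).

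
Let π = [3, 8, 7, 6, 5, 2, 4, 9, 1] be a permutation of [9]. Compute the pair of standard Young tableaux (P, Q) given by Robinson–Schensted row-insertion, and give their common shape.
P = [1, 4, 9] / [2, 5] / [3] / [6] / [7] / [8];  Q = [1, 2, 8] / [3, 7] / [4] / [5] / [6] / [9];  common shape = (3, 2, 1, 1, 1, 1)

Row-insert the values π_1, π_2, … into P one at a time, bumping the leftmost entry strictly greater than the inserted value down to the next row. The recording tableau Q records, in position (i, j), the step at which that cell was added to P.
  Insert 3 (step 1): P = [3];  Q = [1]
  Insert 8 (step 2): P = [3, 8];  Q = [1, 2]
  Insert 7 (step 3): P = [3, 7] / [8];  Q = [1, 2] / [3]
  Insert 6 (step 4): P = [3, 6] / [7] / [8];  Q = [1, 2] / [3] / [4]
  Insert 5 (step 5): P = [3, 5] / [6] / [7] / [8];  Q = [1, 2] / [3] / [4] / [5]
  Insert 2 (step 6): P = [2, 5] / [3] / [6] / [7] / [8];  Q = [1, 2] / [3] / [4] / [5] / [6]
  Insert 4 (step 7): P = [2, 4] / [3, 5] / [6] / [7] / [8];  Q = [1, 2] / [3, 7] / [4] / [5] / [6]
  Insert 9 (step 8): P = [2, 4, 9] / [3, 5] / [6] / [7] / [8];  Q = [1, 2, 8] / [3, 7] / [4] / [5] / [6]
  Insert 1 (step 9): P = [1, 4, 9] / [2, 5] / [3] / [6] / [7] / [8];  Q = [1, 2, 8] / [3, 7] / [4] / [5] / [6] / [9]
Final shape: (3, 2, 1, 1, 1, 1).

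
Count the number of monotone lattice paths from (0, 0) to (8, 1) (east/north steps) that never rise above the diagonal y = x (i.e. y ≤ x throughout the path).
Number of paths = 8

By the reflection principle (André's argument), the number of monotone paths to (8, 1) with n ≤ m that never go above y = x is C(9, 8) − C(9, 9) = 9 − 1 = 8.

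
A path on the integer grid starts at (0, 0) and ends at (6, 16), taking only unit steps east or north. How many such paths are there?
Number of paths = 74613

A monotone lattice path from (0, 0) to (6, 16) consists of 6 east steps and 16 north steps in some order, so it is determined by which 6 of the 22 steps are east. The count is C(22, 6) = 74613.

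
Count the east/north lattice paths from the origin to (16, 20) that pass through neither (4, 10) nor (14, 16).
Number of paths = 4599479459

Inclusion–exclusion. Total paths: C(36, 16) = 7307872110. Through P₁: C(14, 4)·C(22, 12) = 647292646. Through P₂: C(30, 14)·C(6, 2) = 2181340125. Since P₁ is strictly southwest of P₂, a monotone path through both must visit P₁ then P₂; paths through both = C(14, 4)·C(16, 10)·C(6, 2) = 120240120. Avoid both = 7307872110 − 647292646 − 2181340125 + 120240120 = 4599479459.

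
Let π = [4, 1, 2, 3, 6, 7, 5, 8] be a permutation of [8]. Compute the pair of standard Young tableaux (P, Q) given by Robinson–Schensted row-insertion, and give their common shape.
P = [1, 2, 3, 5, 7, 8] / [4, 6];  Q = [1, 3, 4, 5, 6, 8] / [2, 7];  common shape = (6, 2)

Row-insert the values π_1, π_2, … into P one at a time, bumping the leftmost entry strictly greater than the inserted value down to the next row. The recording tableau Q records, in position (i, j), the step at which that cell was added to P.
  Insert 4 (step 1): P = [4];  Q = [1]
  Insert 1 (step 2): P = [1] / [4];  Q = [1] / [2]
  Insert 2 (step 3): P = [1, 2] / [4];  Q = [1, 3] / [2]
  Insert 3 (step 4): P = [1, 2, 3] / [4];  Q = [1, 3, 4] / [2]
  Insert 6 (step 5): P = [1, 2, 3, 6] / [4];  Q = [1, 3, 4, 5] / [2]
  Insert 7 (step 6): P = [1, 2, 3, 6, 7] / [4];  Q = [1, 3, 4, 5, 6] / [2]
  Insert 5 (step 7): P = [1, 2, 3, 5, 7] / [4, 6];  Q = [1, 3, 4, 5, 6] / [2, 7]
  Insert 8 (step 8): P = [1, 2, 3, 5, 7, 8] / [4, 6];  Q = [1, 3, 4, 5, 6, 8] / [2, 7]
Final shape: (6, 2).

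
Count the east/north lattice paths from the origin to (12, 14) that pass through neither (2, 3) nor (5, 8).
Number of paths = 4883008

Inclusion–exclusion. Total paths: C(26, 12) = 9657700. Through P₁: C(5, 2)·C(21, 10) = 3527160. Through P₂: C(13, 5)·C(13, 7) = 2208492. Since P₁ is strictly southwest of P₂, a monotone path through both must visit P₁ then P₂; paths through both = C(5, 2)·C(8, 3)·C(13, 7) = 960960. Avoid both = 9657700 − 3527160 − 2208492 + 960960 = 4883008.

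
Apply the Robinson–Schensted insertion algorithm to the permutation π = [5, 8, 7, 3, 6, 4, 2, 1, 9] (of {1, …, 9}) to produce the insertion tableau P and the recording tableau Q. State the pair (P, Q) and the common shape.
P = [1, 4, 9] / [2, 6] / [3] / [5] / [7] / [8];  Q = [1, 2, 9] / [3, 5] / [4] / [6] / [7] / [8];  common shape = (3, 2, 1, 1, 1, 1)

Row-insert the values π_1, π_2, … into P one at a time, bumping the leftmost entry strictly greater than the inserted value down to the next row. The recording tableau Q records, in position (i, j), the step at which that cell was added to P.
  Insert 5 (step 1): P = [5];  Q = [1]
  Insert 8 (step 2): P = [5, 8];  Q = [1, 2]
  Insert 7 (step 3): P = [5, 7] / [8];  Q = [1, 2] / [3]
  Insert 3 (step 4): P = [3, 7] / [5] / [8];  Q = [1, 2] / [3] / [4]
  Insert 6 (step 5): P = [3, 6] / [5, 7] / [8];  Q = [1, 2] / [3, 5] / [4]
  Insert 4 (step 6): P = [3, 4] / [5, 6] / [7] / [8];  Q = [1, 2] / [3, 5] / [4] / [6]
  Insert 2 (step 7): P = [2, 4] / [3, 6] / [5] / [7] / [8];  Q = [1, 2] / [3, 5] / [4] / [6] / [7]
  Insert 1 (step 8): P = [1, 4] / [2, 6] / [3] / [5] / [7] / [8];  Q = [1, 2] / [3, 5] / [4] / [6] / [7] / [8]
  Insert 9 (step 9): P = [1, 4, 9] / [2, 6] / [3] / [5] / [7] / [8];  Q = [1, 2, 9] / [3, 5] / [4] / [6] / [7] / [8]
Final shape: (3, 2, 1, 1, 1, 1).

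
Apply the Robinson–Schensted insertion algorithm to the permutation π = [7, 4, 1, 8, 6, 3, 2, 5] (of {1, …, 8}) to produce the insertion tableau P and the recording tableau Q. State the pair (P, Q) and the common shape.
P = [1, 2, 5] / [3, 6] / [4, 8] / [7];  Q = [1, 4, 8] / [2, 5] / [3, 6] / [7];  common shape = (3, 2, 2, 1)

Row-insert the values π_1, π_2, … into P one at a time, bumping the leftmost entry strictly greater than the inserted value down to the next row. The recording tableau Q records, in position (i, j), the step at which that cell was added to P.
  Insert 7 (step 1): P = [7];  Q = [1]
  Insert 4 (step 2): P = [4] / [7];  Q = [1] / [2]
  Insert 1 (step 3): P = [1] / [4] / [7];  Q = [1] / [2] / [3]
  Insert 8 (step 4): P = [1, 8] / [4] / [7];  Q = [1, 4] / [2] / [3]
  Insert 6 (step 5): P = [1, 6] / [4, 8] / [7];  Q = [1, 4] / [2, 5] / [3]
  Insert 3 (step 6): P = [1, 3] / [4, 6] / [7, 8];  Q = [1, 4] / [2, 5] / [3, 6]
  Insert 2 (step 7): P = [1, 2] / [3, 6] / [4, 8] / [7];  Q = [1, 4] / [2, 5] / [3, 6] / [7]
  Insert 5 (step 8): P = [1, 2, 5] / [3, 6] / [4, 8] / [7];  Q = [1, 4, 8] / [2, 5] / [3, 6] / [7]
Final shape: (3, 2, 2, 1).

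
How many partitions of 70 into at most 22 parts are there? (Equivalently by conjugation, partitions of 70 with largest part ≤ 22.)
p(70, parts ≤ 22) = 3331011

Use the recurrence p(n, m) = p(n, m−1) + p(n−m, m): either the largest part is < m (count p(n, m−1)) or the largest part is exactly m (remove one copy of m, count p(n−m, m)). With p(0, ·) = 1 this gives p(70, parts ≤ 22) = 3331011. (By conjugating Young diagrams, this also counts partitions of 70 into at most 22 parts.)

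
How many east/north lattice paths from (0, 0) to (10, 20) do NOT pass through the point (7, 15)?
Number of paths = 20494551

Total paths from (0, 0) to (10, 20): C(30, 10) = 30045015. Paths through (7, 15): (paths (0, 0) → (7, 15)) × (paths (7, 15) → (10, 20)) = C(22, 7) · C(8, 3) = 170544 · 56 = 9550464. Avoidance count = 30045015 − 9550464 = 20494551.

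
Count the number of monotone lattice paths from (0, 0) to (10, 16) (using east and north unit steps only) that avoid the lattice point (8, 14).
Number of paths = 3393115

Total paths from (0, 0) to (10, 16): C(26, 10) = 5311735. Paths through (8, 14): (paths (0, 0) → (8, 14)) × (paths (8, 14) → (10, 16)) = C(22, 8) · C(4, 2) = 319770 · 6 = 1918620. Avoidance count = 5311735 − 1918620 = 3393115.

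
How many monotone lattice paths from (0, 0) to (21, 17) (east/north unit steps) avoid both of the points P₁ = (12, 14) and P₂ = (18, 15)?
Number of paths = 16960905180

Inclusion–exclusion. Total paths: C(38, 21) = 28781143380. Through P₁: C(26, 12)·C(12, 9) = 2124694000. Through P₂: C(33, 18)·C(5, 3) = 10371583200. Since P₁ is strictly southwest of P₂, a monotone path through both must visit P₁ then P₂; paths through both = C(26, 12)·C(7, 6)·C(5, 3) = 676039000. Avoid both = 28781143380 − 2124694000 − 10371583200 + 676039000 = 16960905180.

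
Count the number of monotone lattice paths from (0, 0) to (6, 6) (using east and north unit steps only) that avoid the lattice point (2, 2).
Number of paths = 504

Total paths from (0, 0) to (6, 6): C(12, 6) = 924. Paths through (2, 2): (paths (0, 0) → (2, 2)) × (paths (2, 2) → (6, 6)) = C(4, 2) · C(8, 4) = 6 · 70 = 420. Avoidance count = 924 − 420 = 504.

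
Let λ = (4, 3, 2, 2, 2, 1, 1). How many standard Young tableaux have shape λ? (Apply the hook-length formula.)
# SYT of shape (4, 3, 2, 2, 2, 1, 1) = 108108

Hook-length formula: f^λ = n! / Π hook(c), product over all cells c of the Young diagram. For λ = (4, 3, 2, 2, 2, 1, 1), n = 15 boxes. Hook lengths by row (left-to-right, top-to-bottom): [10, 7, 3, 1]; [8, 5, 1]; [6, 3]; [5, 2]; [4, 1]; [2]; [1]. Product of hooks = 12096000. So f^λ = 15! / 12096000 = 1307674368000 / 12096000 = 108108.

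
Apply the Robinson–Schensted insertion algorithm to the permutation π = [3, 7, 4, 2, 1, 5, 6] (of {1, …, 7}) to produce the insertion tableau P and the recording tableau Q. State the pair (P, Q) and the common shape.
P = [1, 4, 5, 6] / [2] / [3] / [7];  Q = [1, 2, 6, 7] / [3] / [4] / [5];  common shape = (4, 1, 1, 1)

Row-insert the values π_1, π_2, … into P one at a time, bumping the leftmost entry strictly greater than the inserted value down to the next row. The recording tableau Q records, in position (i, j), the step at which that cell was added to P.
  Insert 3 (step 1): P = [3];  Q = [1]
  Insert 7 (step 2): P = [3, 7];  Q = [1, 2]
  Insert 4 (step 3): P = [3, 4] / [7];  Q = [1, 2] / [3]
  Insert 2 (step 4): P = [2, 4] / [3] / [7];  Q = [1, 2] / [3] / [4]
  Insert 1 (step 5): P = [1, 4] / [2] / [3] / [7];  Q = [1, 2] / [3] / [4] / [5]
  Insert 5 (step 6): P = [1, 4, 5] / [2] / [3] / [7];  Q = [1, 2, 6] / [3] / [4] / [5]
  Insert 6 (step 7): P = [1, 4, 5, 6] / [2] / [3] / [7];  Q = [1, 2, 6, 7] / [3] / [4] / [5]
Final shape: (4, 1, 1, 1).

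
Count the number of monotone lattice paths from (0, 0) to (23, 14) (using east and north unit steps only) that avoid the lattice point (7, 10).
Number of paths = 6012861240

Total paths from (0, 0) to (23, 14): C(37, 23) = 6107086800. Paths through (7, 10): (paths (0, 0) → (7, 10)) × (paths (7, 10) → (23, 14)) = C(17, 7) · C(20, 16) = 19448 · 4845 = 94225560. Avoidance count = 6107086800 − 94225560 = 6012861240.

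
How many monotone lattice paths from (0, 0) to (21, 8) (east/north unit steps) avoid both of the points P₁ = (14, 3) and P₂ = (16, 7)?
Number of paths = 2343843

Inclusion–exclusion. Total paths: C(29, 21) = 4292145. Through P₁: C(17, 14)·C(12, 7) = 538560. Through P₂: C(23, 16)·C(6, 5) = 1470942. Since P₁ is strictly southwest of P₂, a monotone path through both must visit P₁ then P₂; paths through both = C(17, 14)·C(6, 2)·C(6, 5) = 61200. Avoid both = 4292145 − 538560 − 1470942 + 61200 = 2343843.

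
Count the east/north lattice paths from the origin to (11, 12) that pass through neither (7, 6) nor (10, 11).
Number of paths = 478478

Inclusion–exclusion. Total paths: C(23, 11) = 1352078. Through P₁: C(13, 7)·C(10, 4) = 360360. Through P₂: C(21, 10)·C(2, 1) = 705432. Since P₁ is strictly southwest of P₂, a monotone path through both must visit P₁ then P₂; paths through both = C(13, 7)·C(8, 3)·C(2, 1) = 192192. Avoid both = 1352078 − 360360 − 705432 + 192192 = 478478.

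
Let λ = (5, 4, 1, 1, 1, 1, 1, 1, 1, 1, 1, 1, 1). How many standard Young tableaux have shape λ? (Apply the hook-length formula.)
# SYT of shape (5, 4, 1, 1, 1, 1, 1, 1, 1, 1, 1, 1, 1) = 663936

Hook-length formula: f^λ = n! / Π hook(c), product over all cells c of the Young diagram. For λ = (5, 4, 1, 1, 1, 1, 1, 1, 1, 1, 1, 1, 1), n = 20 boxes. Hook lengths by row (left-to-right, top-to-bottom): [17, 5, 4, 3, 1]; [15, 3, 2, 1]; [11]; [10]; [9]; [8]; [7]; [6]; [5]; [4]; [3]; [2]; [1]. Product of hooks = 3664362240000. So f^λ = 20! / 3664362240000 = 2432902008176640000 / 3664362240000 = 663936.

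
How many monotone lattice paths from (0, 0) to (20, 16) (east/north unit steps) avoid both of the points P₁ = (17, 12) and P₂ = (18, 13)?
Number of paths = 4466902335

Inclusion–exclusion. Total paths: C(36, 20) = 7307872110. Through P₁: C(29, 17)·C(7, 3) = 1816357725. Through P₂: C(31, 18)·C(5, 2) = 2062530750. Since P₁ is strictly southwest of P₂, a monotone path through both must visit P₁ then P₂; paths through both = C(29, 17)·C(2, 1)·C(5, 2) = 1037918700. Avoid both = 7307872110 − 1816357725 − 2062530750 + 1037918700 = 4466902335.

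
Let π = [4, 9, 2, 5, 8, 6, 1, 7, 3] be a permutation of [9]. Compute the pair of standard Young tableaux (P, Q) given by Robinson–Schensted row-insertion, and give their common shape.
P = [1, 3, 6, 7] / [2, 5] / [4, 8] / [9];  Q = [1, 2, 5, 8] / [3, 4] / [6, 9] / [7];  common shape = (4, 2, 2, 1)

Row-insert the values π_1, π_2, … into P one at a time, bumping the leftmost entry strictly greater than the inserted value down to the next row. The recording tableau Q records, in position (i, j), the step at which that cell was added to P.
  Insert 4 (step 1): P = [4];  Q = [1]
  Insert 9 (step 2): P = [4, 9];  Q = [1, 2]
  Insert 2 (step 3): P = [2, 9] / [4];  Q = [1, 2] / [3]
  Insert 5 (step 4): P = [2, 5] / [4, 9];  Q = [1, 2] / [3, 4]
  Insert 8 (step 5): P = [2, 5, 8] / [4, 9];  Q = [1, 2, 5] / [3, 4]
  Insert 6 (step 6): P = [2, 5, 6] / [4, 8] / [9];  Q = [1, 2, 5] / [3, 4] / [6]
  Insert 1 (step 7): P = [1, 5, 6] / [2, 8] / [4] / [9];  Q = [1, 2, 5] / [3, 4] / [6] / [7]
  Insert 7 (step 8): P = [1, 5, 6, 7] / [2, 8] / [4] / [9];  Q = [1, 2, 5, 8] / [3, 4] / [6] / [7]
  Insert 3 (step 9): P = [1, 3, 6, 7] / [2, 5] / [4, 8] / [9];  Q = [1, 2, 5, 8] / [3, 4] / [6, 9] / [7]
Final shape: (4, 2, 2, 1).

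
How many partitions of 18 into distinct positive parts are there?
q(18) = 46

A partition into distinct parts is a strictly decreasing sequence summing to n. The recurrence d(n, m) = d(n, m−1) + d(n−m, m−1) (use part m at most once) with q(n) = d(n, n) gives q(18) = 46. (Euler's theorem: # distinct-part partitions = # odd-part partitions.)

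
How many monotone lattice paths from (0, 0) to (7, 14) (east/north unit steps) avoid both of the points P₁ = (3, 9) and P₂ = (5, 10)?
Number of paths = 53415

Inclusion–exclusion. Total paths: C(21, 7) = 116280. Through P₁: C(12, 3)·C(9, 4) = 27720. Through P₂: C(15, 5)·C(6, 2) = 45045. Since P₁ is strictly southwest of P₂, a monotone path through both must visit P₁ then P₂; paths through both = C(12, 3)·C(3, 2)·C(6, 2) = 9900. Avoid both = 116280 − 27720 − 45045 + 9900 = 53415.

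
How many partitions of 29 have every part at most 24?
p(29, parts ≤ 24) = 4553

Use the recurrence p(n, m) = p(n, m−1) + p(n−m, m): either the largest part is < m (count p(n, m−1)) or the largest part is exactly m (remove one copy of m, count p(n−m, m)). With p(0, ·) = 1 this gives p(29, parts ≤ 24) = 4553. (By conjugating Young diagrams, this also counts partitions of 29 into at most 24 parts.)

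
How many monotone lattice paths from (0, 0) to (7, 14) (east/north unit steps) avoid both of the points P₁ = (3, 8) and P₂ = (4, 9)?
Number of paths = 60070

Inclusion–exclusion. Total paths: C(21, 7) = 116280. Through P₁: C(11, 3)·C(10, 4) = 34650. Through P₂: C(13, 4)·C(8, 3) = 40040. Since P₁ is strictly southwest of P₂, a monotone path through both must visit P₁ then P₂; paths through both = C(11, 3)·C(2, 1)·C(8, 3) = 18480. Avoid both = 116280 − 34650 − 40040 + 18480 = 60070.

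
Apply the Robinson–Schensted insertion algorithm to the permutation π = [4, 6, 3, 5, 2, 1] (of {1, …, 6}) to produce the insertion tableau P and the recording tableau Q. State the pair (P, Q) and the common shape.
P = [1, 5] / [2, 6] / [3] / [4];  Q = [1, 2] / [3, 4] / [5] / [6];  common shape = (2, 2, 1, 1)

Row-insert the values π_1, π_2, … into P one at a time, bumping the leftmost entry strictly greater than the inserted value down to the next row. The recording tableau Q records, in position (i, j), the step at which that cell was added to P.
  Insert 4 (step 1): P = [4];  Q = [1]
  Insert 6 (step 2): P = [4, 6];  Q = [1, 2]
  Insert 3 (step 3): P = [3, 6] / [4];  Q = [1, 2] / [3]
  Insert 5 (step 4): P = [3, 5] / [4, 6];  Q = [1, 2] / [3, 4]
  Insert 2 (step 5): P = [2, 5] / [3, 6] / [4];  Q = [1, 2] / [3, 4] / [5]
  Insert 1 (step 6): P = [1, 5] / [2, 6] / [3] / [4];  Q = [1, 2] / [3, 4] / [5] / [6]
Final shape: (2, 2, 1, 1).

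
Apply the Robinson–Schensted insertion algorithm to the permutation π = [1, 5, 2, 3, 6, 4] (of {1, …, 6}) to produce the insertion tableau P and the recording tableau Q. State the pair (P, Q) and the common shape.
P = [1, 2, 3, 4] / [5, 6];  Q = [1, 2, 4, 5] / [3, 6];  common shape = (4, 2)

Row-insert the values π_1, π_2, … into P one at a time, bumping the leftmost entry strictly greater than the inserted value down to the next row. The recording tableau Q records, in position (i, j), the step at which that cell was added to P.
  Insert 1 (step 1): P = [1];  Q = [1]
  Insert 5 (step 2): P = [1, 5];  Q = [1, 2]
  Insert 2 (step 3): P = [1, 2] / [5];  Q = [1, 2] / [3]
  Insert 3 (step 4): P = [1, 2, 3] / [5];  Q = [1, 2, 4] / [3]
  Insert 6 (step 5): P = [1, 2, 3, 6] / [5];  Q = [1, 2, 4, 5] / [3]
  Insert 4 (step 6): P = [1, 2, 3, 4] / [5, 6];  Q = [1, 2, 4, 5] / [3, 6]
Final shape: (4, 2).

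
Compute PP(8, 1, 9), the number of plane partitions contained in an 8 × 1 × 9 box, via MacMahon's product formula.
PP(8, 1, 9) = 24310

Evaluate the triple product over i = 1..8, j = 1..1, k = 1..9. The factors are (2/1) · (3/2) · (4/3) · (5/4) · (6/5) · (7/6) · (8/7) · (9/8) · … (72 factors total). The numerators and denominators telescope so the product is an integer; carrying out the multiplication exactly gives PP(8, 1, 9) = 24310.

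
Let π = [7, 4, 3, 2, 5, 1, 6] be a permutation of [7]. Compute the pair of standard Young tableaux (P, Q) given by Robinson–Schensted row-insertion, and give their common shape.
P = [1, 5, 6] / [2] / [3] / [4] / [7];  Q = [1, 5, 7] / [2] / [3] / [4] / [6];  common shape = (3, 1, 1, 1, 1)

Row-insert the values π_1, π_2, … into P one at a time, bumping the leftmost entry strictly greater than the inserted value down to the next row. The recording tableau Q records, in position (i, j), the step at which that cell was added to P.
  Insert 7 (step 1): P = [7];  Q = [1]
  Insert 4 (step 2): P = [4] / [7];  Q = [1] / [2]
  Insert 3 (step 3): P = [3] / [4] / [7];  Q = [1] / [2] / [3]
  Insert 2 (step 4): P = [2] / [3] / [4] / [7];  Q = [1] / [2] / [3] / [4]
  Insert 5 (step 5): P = [2, 5] / [3] / [4] / [7];  Q = [1, 5] / [2] / [3] / [4]
  Insert 1 (step 6): P = [1, 5] / [2] / [3] / [4] / [7];  Q = [1, 5] / [2] / [3] / [4] / [6]
  Insert 6 (step 7): P = [1, 5, 6] / [2] / [3] / [4] / [7];  Q = [1, 5, 7] / [2] / [3] / [4] / [6]
Final shape: (3, 1, 1, 1, 1).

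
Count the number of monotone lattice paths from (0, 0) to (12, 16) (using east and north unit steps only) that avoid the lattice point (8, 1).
Number of paths = 30386871

Total paths from (0, 0) to (12, 16): C(28, 12) = 30421755. Paths through (8, 1): (paths (0, 0) → (8, 1)) × (paths (8, 1) → (12, 16)) = C(9, 8) · C(19, 4) = 9 · 3876 = 34884. Avoidance count = 30421755 − 34884 = 30386871.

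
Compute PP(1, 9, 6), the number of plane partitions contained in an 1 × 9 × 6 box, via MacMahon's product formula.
PP(1, 9, 6) = 5005

Evaluate the triple product over i = 1..1, j = 1..9, k = 1..6. The factors are (2/1) · (3/2) · (4/3) · (5/4) · (6/5) · (7/6) · (3/2) · (4/3) · … (54 factors total). The numerators and denominators telescope so the product is an integer; carrying out the multiplication exactly gives PP(1, 9, 6) = 5005.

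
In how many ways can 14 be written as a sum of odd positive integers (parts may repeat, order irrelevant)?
p_odd(14) = 22

Partitions of 14 using only odd parts 1, 3, 5, …: 13+1, 11+3, 11+1+1+1, 9+5, 9+3+1+1, 9+1+1+1+1+1, 7+7, 7+5+1+1, 7+3+3+1, 7+3+1+1+1+1, 7+1+1+1+1+1+1+1, 5+5+3+1, 5+5+1+1+1+1, 5+3+3+3, 5+3+3+1+1+1, 5+3+1+1+1+1+1+1, 5+1+1+1+1+1+1+1+1+1, 3+3+3+3+1+1, 3+3+3+1+1+1+1+1, 3+3+1+1+1+1+1+1+1+1, 3+1+1+1+1+1+1+1+1+1+1+1, 1+1+1+1+1+1+1+1+1+1+1+1+1+1. There are 22. (Euler: this equals q(14), the number of distinct-part partitions.)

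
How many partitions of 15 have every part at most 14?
p(15, parts ≤ 14) = 175

Partitions of 15 with all parts ≤ 14: 14+1, 13+2, 13+1+1, 12+3, 12+2+1, 12+1+1+1, 11+4, 11+3+1, 11+2+2, 11+2+1+1, 11+1+1+1+1, 10+5, 10+4+1, 10+3+2, 10+3+1+1, 10+2+2+1, 10+2+1+1+1, 10+1+1+1+1+1, 9+6, 9+5+1, 9+4+2, 9+4+1+1, 9+3+3, 9+3+2+1, 9+3+1+1+1, 9+2+2+2, 9+2+2+1+1, 9+2+1+1+1+1, 9+1+1+1+1+1+1, 8+7, … (175 total). Count = 175.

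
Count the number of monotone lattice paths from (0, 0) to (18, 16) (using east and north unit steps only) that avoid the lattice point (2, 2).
Number of paths = 1331425380

Total paths from (0, 0) to (18, 16): C(34, 18) = 2203961430. Paths through (2, 2): (paths (0, 0) → (2, 2)) × (paths (2, 2) → (18, 16)) = C(4, 2) · C(30, 16) = 6 · 145422675 = 872536050. Avoidance count = 2203961430 − 872536050 = 1331425380.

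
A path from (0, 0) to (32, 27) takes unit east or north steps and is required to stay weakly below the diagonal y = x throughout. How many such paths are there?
Number of paths = 8800480226417474

By the reflection principle (André's argument), the number of monotone paths to (32, 27) with n ≤ m that never go above y = x is C(59, 32) − C(59, 33) = 48402641245296107 − 39602161018878633 = 8800480226417474.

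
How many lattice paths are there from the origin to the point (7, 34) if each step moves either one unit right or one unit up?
Number of paths = 22481940

A monotone lattice path from (0, 0) to (7, 34) consists of 7 east steps and 34 north steps in some order, so it is determined by which 7 of the 41 steps are east. The count is C(41, 7) = 22481940.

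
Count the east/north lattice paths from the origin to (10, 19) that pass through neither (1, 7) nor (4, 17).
Number of paths = 17575054

Inclusion–exclusion. Total paths: C(29, 10) = 20030010. Through P₁: C(8, 1)·C(21, 9) = 2351440. Through P₂: C(21, 4)·C(8, 6) = 167580. Since P₁ is strictly southwest of P₂, a monotone path through both must visit P₁ then P₂; paths through both = C(8, 1)·C(13, 3)·C(8, 6) = 64064. Avoid both = 20030010 − 2351440 − 167580 + 64064 = 17575054.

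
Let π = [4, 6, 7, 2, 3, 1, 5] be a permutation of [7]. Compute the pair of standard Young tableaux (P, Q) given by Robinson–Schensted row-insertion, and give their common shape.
P = [1, 3, 5] / [2, 6, 7] / [4];  Q = [1, 2, 3] / [4, 5, 7] / [6];  common shape = (3, 3, 1)

Row-insert the values π_1, π_2, … into P one at a time, bumping the leftmost entry strictly greater than the inserted value down to the next row. The recording tableau Q records, in position (i, j), the step at which that cell was added to P.
  Insert 4 (step 1): P = [4];  Q = [1]
  Insert 6 (step 2): P = [4, 6];  Q = [1, 2]
  Insert 7 (step 3): P = [4, 6, 7];  Q = [1, 2, 3]
  Insert 2 (step 4): P = [2, 6, 7] / [4];  Q = [1, 2, 3] / [4]
  Insert 3 (step 5): P = [2, 3, 7] / [4, 6];  Q = [1, 2, 3] / [4, 5]
  Insert 1 (step 6): P = [1, 3, 7] / [2, 6] / [4];  Q = [1, 2, 3] / [4, 5] / [6]
  Insert 5 (step 7): P = [1, 3, 5] / [2, 6, 7] / [4];  Q = [1, 2, 3] / [4, 5, 7] / [6]
Final shape: (3, 3, 1).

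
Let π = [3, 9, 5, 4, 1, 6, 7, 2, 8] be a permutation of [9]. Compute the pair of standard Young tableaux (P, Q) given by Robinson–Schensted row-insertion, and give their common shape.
P = [1, 2, 6, 7, 8] / [3, 4] / [5] / [9];  Q = [1, 2, 6, 7, 9] / [3, 8] / [4] / [5];  common shape = (5, 2, 1, 1)

Row-insert the values π_1, π_2, … into P one at a time, bumping the leftmost entry strictly greater than the inserted value down to the next row. The recording tableau Q records, in position (i, j), the step at which that cell was added to P.
  Insert 3 (step 1): P = [3];  Q = [1]
  Insert 9 (step 2): P = [3, 9];  Q = [1, 2]
  Insert 5 (step 3): P = [3, 5] / [9];  Q = [1, 2] / [3]
  Insert 4 (step 4): P = [3, 4] / [5] / [9];  Q = [1, 2] / [3] / [4]
  Insert 1 (step 5): P = [1, 4] / [3] / [5] / [9];  Q = [1, 2] / [3] / [4] / [5]
  Insert 6 (step 6): P = [1, 4, 6] / [3] / [5] / [9];  Q = [1, 2, 6] / [3] / [4] / [5]
  Insert 7 (step 7): P = [1, 4, 6, 7] / [3] / [5] / [9];  Q = [1, 2, 6, 7] / [3] / [4] / [5]
  Insert 2 (step 8): P = [1, 2, 6, 7] / [3, 4] / [5] / [9];  Q = [1, 2, 6, 7] / [3, 8] / [4] / [5]
  Insert 8 (step 9): P = [1, 2, 6, 7, 8] / [3, 4] / [5] / [9];  Q = [1, 2, 6, 7, 9] / [3, 8] / [4] / [5]
Final shape: (5, 2, 1, 1).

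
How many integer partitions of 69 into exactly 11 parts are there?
p(69, 11 parts) = 211782

Partitions of n into exactly k parts are in bijection with partitions of n − k into at most k parts (subtract 1 from each part). So p(69, exactly 11) = p(58, parts ≤ 11). Computing via the recurrence p(m, j) = p(m, j−1) + p(m−j, j) gives 211782.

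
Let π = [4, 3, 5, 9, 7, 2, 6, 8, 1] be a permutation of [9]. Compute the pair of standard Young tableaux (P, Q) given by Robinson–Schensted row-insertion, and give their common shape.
P = [1, 5, 6, 8] / [2, 7] / [3, 9] / [4];  Q = [1, 3, 4, 8] / [2, 5] / [6, 7] / [9];  common shape = (4, 2, 2, 1)

Row-insert the values π_1, π_2, … into P one at a time, bumping the leftmost entry strictly greater than the inserted value down to the next row. The recording tableau Q records, in position (i, j), the step at which that cell was added to P.
  Insert 4 (step 1): P = [4];  Q = [1]
  Insert 3 (step 2): P = [3] / [4];  Q = [1] / [2]
  Insert 5 (step 3): P = [3, 5] / [4];  Q = [1, 3] / [2]
  Insert 9 (step 4): P = [3, 5, 9] / [4];  Q = [1, 3, 4] / [2]
  Insert 7 (step 5): P = [3, 5, 7] / [4, 9];  Q = [1, 3, 4] / [2, 5]
  Insert 2 (step 6): P = [2, 5, 7] / [3, 9] / [4];  Q = [1, 3, 4] / [2, 5] / [6]
  Insert 6 (step 7): P = [2, 5, 6] / [3, 7] / [4, 9];  Q = [1, 3, 4] / [2, 5] / [6, 7]
  Insert 8 (step 8): P = [2, 5, 6, 8] / [3, 7] / [4, 9];  Q = [1, 3, 4, 8] / [2, 5] / [6, 7]
  Insert 1 (step 9): P = [1, 5, 6, 8] / [2, 7] / [3, 9] / [4];  Q = [1, 3, 4, 8] / [2, 5] / [6, 7] / [9]
Final shape: (4, 2, 2, 1).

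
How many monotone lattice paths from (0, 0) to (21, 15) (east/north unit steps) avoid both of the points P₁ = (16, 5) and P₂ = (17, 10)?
Number of paths = 4459206447

Inclusion–exclusion. Total paths: C(36, 21) = 5567902560. Through P₁: C(21, 16)·C(15, 5) = 61108047. Through P₂: C(27, 17)·C(9, 4) = 1062971910. Since P₁ is strictly southwest of P₂, a monotone path through both must visit P₁ then P₂; paths through both = C(21, 16)·C(6, 1)·C(9, 4) = 15383844. Avoid both = 5567902560 − 61108047 − 1062971910 + 15383844 = 4459206447.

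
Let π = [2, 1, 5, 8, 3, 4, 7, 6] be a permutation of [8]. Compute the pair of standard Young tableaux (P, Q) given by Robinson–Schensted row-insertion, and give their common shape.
P = [1, 3, 4, 6] / [2, 5, 7] / [8];  Q = [1, 3, 4, 7] / [2, 5, 6] / [8];  common shape = (4, 3, 1)

Row-insert the values π_1, π_2, … into P one at a time, bumping the leftmost entry strictly greater than the inserted value down to the next row. The recording tableau Q records, in position (i, j), the step at which that cell was added to P.
  Insert 2 (step 1): P = [2];  Q = [1]
  Insert 1 (step 2): P = [1] / [2];  Q = [1] / [2]
  Insert 5 (step 3): P = [1, 5] / [2];  Q = [1, 3] / [2]
  Insert 8 (step 4): P = [1, 5, 8] / [2];  Q = [1, 3, 4] / [2]
  Insert 3 (step 5): P = [1, 3, 8] / [2, 5];  Q = [1, 3, 4] / [2, 5]
  Insert 4 (step 6): P = [1, 3, 4] / [2, 5, 8];  Q = [1, 3, 4] / [2, 5, 6]
  Insert 7 (step 7): P = [1, 3, 4, 7] / [2, 5, 8];  Q = [1, 3, 4, 7] / [2, 5, 6]
  Insert 6 (step 8): P = [1, 3, 4, 6] / [2, 5, 7] / [8];  Q = [1, 3, 4, 7] / [2, 5, 6] / [8]
Final shape: (4, 3, 1).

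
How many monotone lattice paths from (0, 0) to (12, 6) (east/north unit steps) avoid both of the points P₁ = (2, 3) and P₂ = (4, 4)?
Number of paths = 13904

Inclusion–exclusion. Total paths: C(18, 12) = 18564. Through P₁: C(5, 2)·C(13, 10) = 2860. Through P₂: C(8, 4)·C(10, 8) = 3150. Since P₁ is strictly southwest of P₂, a monotone path through both must visit P₁ then P₂; paths through both = C(5, 2)·C(3, 2)·C(10, 8) = 1350. Avoid both = 18564 − 2860 − 3150 + 1350 = 13904.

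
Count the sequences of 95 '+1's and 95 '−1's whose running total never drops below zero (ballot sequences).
C_95 = 944973797977428207852605870454939596837230758234904050

These ballot sequences are counted by the Catalan number C_n = (1/(n + 1)) · C(2n, n). For n = 95: C_95 = (1/96) · C(190, 95) = 90717484605833107953850163563674201296374152790550788800/96 = 944973797977428207852605870454939596837230758234904050.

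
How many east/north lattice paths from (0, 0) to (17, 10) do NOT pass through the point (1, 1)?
Number of paths = 4350335

Total paths from (0, 0) to (17, 10): C(27, 17) = 8436285. Paths through (1, 1): (paths (0, 0) → (1, 1)) × (paths (1, 1) → (17, 10)) = C(2, 1) · C(25, 16) = 2 · 2042975 = 4085950. Avoidance count = 8436285 − 4085950 = 4350335.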